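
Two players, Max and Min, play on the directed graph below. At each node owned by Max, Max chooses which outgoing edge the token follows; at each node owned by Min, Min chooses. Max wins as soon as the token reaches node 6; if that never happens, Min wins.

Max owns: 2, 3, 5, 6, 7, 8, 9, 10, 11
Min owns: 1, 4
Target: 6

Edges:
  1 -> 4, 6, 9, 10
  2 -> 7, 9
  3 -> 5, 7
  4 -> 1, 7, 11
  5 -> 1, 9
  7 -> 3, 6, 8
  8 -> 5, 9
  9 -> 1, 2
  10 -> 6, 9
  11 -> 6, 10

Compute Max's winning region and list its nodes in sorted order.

2, 3, 5, 6, 7, 8, 9, 10, 11

A0 = {6}
A1: add {7, 10, 11} — 7 (Max) has 7→6; 10 (Max) has 10→6; 11 (Max) has 11→6.
A2: add {2, 3} — 2 (Max) has 2→7; 3 (Max) has 3→7.
A3: add {9} — 9 (Max) has 9→2.
A4: add {5, 8} — 5 (Max) has 5→9; 8 (Max) has 8→9.
A5 = A4; e.g. 1 (Min) can still go to 4. Fixed point.
Max's winning region = {2, 3, 5, 6, 7, 8, 9, 10, 11}.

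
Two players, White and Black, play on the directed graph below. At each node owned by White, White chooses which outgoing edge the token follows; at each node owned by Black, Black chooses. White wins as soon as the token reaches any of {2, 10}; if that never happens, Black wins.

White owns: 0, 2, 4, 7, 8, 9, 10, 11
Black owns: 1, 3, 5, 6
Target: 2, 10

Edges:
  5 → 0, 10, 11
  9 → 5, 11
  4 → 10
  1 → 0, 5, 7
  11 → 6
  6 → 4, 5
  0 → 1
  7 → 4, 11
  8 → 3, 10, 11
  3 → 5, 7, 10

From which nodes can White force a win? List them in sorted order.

A0 = {2, 10}
A1: add {4, 8} — 4 (White) has 4→10; 8 (White) has 8→10.
A2: add {7} — 7 (White) has 7→4.
A3 = A2; e.g. 0 (White) has no edge into A2. Fixed point.
White's winning region = {2, 4, 7, 8, 10}.

2, 4, 7, 8, 10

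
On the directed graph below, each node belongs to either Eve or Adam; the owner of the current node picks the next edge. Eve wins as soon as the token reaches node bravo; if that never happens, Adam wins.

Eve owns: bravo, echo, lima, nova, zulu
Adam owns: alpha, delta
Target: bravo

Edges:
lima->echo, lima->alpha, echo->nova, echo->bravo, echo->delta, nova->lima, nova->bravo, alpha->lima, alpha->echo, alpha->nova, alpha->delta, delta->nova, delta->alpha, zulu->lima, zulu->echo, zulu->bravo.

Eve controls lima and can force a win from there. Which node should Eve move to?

echo

A0 = {bravo}
A1: add {echo, nova, zulu} — echo (Eve) has echo→bravo; nova (Eve) has nova→bravo; zulu (Eve) has zulu→bravo.
A2: add {lima} — lima (Eve) has lima→echo.
A3 = A2; e.g. alpha (Adam) can still go to delta. Fixed point.
From lima, successor echo is in the attractor (rank 1); the other successor alpha is not.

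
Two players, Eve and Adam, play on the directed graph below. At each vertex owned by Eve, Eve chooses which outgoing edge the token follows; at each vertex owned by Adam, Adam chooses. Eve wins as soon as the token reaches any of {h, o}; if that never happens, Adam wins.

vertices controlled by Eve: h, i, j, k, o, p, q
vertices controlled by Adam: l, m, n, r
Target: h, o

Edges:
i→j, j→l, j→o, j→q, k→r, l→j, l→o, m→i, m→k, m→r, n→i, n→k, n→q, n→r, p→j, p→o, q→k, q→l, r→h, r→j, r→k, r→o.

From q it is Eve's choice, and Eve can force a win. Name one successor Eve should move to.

A0 = {h, o}
A1: add {j, p} — j (Eve) has j→o; p (Eve) has p→o.
A2: add {i, l} — i (Eve) has i→j; l (Adam): all of {j, o} already in.
A3: add {q} — q (Eve) has q→l.
A4 = A3; e.g. k (Eve) has no edge into A3. Fixed point.
From q, successor l is in the attractor (rank 2); the other successor k is not.

l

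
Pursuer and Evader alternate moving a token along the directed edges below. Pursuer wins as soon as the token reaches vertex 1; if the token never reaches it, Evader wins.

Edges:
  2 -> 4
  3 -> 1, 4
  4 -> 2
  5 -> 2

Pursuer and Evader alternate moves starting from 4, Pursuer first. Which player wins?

Track states (vertex, player-to-move).
A0 = {(1,Pursuer), (1,Evader)}
A1: add {(3,Pursuer)}.
A2 = A1; e.g. (2,Pursuer) stays out. (4,Pursuer) never enters ⇒ Evader avoids the target.

Evader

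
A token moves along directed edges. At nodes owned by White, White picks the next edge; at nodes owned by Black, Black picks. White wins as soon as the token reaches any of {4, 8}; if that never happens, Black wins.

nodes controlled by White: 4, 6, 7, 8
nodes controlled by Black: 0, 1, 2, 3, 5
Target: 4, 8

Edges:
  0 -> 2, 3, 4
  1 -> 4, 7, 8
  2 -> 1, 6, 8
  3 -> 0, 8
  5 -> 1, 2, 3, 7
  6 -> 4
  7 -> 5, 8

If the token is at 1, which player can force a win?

A0 = {4, 8}
A1: add {6, 7} — 6 (White) has 6→4; 7 (White) has 7→8.
A2: add {1} — 1 (Black): all of {4, 7, 8} already in.
1 ∈ A2, so White can force the target.

White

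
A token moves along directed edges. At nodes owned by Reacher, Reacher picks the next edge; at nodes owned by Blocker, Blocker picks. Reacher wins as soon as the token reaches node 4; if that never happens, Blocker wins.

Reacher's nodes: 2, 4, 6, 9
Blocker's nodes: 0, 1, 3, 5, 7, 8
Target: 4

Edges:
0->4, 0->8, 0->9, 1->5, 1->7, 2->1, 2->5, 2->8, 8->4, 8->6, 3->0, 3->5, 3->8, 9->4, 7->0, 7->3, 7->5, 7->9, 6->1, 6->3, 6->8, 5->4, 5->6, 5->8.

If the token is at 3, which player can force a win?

Blocker

A0 = {4}
A1: add {9} — 9 (Reacher) has 9→4.
A2 = A1; e.g. 0 (Blocker) can still go to 8. Fixed point.
3 never enters the attractor, so Blocker can avoid the target forever.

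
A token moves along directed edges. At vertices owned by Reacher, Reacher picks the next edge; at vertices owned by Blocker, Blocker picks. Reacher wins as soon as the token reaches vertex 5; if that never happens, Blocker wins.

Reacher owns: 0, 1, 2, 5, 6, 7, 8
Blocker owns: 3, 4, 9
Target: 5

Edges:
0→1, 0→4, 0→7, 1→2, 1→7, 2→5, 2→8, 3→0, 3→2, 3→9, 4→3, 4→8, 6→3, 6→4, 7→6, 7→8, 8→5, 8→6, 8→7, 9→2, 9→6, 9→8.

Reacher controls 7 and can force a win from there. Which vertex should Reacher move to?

8

A0 = {5}
A1: add {2, 8} — 2 (Reacher) has 2→5; 8 (Reacher) has 8→5.
A2: add {1, 7} — 1 (Reacher) has 1→2; 7 (Reacher) has 7→8.
A3: add {0} — 0 (Reacher) has 0→1.
A4 = A3; e.g. 3 (Blocker) can still go to 9. Fixed point.
From 7, successor 8 is in the attractor (rank 1); the other successor 6 is not.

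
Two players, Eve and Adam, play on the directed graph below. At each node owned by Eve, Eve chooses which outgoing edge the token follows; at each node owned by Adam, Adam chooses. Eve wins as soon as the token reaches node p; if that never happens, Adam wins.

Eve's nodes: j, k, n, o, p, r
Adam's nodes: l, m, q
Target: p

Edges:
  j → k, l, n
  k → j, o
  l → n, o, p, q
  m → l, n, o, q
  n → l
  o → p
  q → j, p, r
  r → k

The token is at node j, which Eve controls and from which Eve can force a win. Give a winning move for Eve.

A0 = {p}
A1: add {o} — o (Eve) has o→p.
A2: add {k} — k (Eve) has k→o.
A3: add {j, r} — j (Eve) has j→k; r (Eve) has r→k.
A4: add {q} — q (Adam): all of {j, p, r} already in.
A5 = A4; e.g. l (Adam) can still go to n. Fixed point.
From j, successor k is in the attractor (rank 2); the other successors l, n are not.

k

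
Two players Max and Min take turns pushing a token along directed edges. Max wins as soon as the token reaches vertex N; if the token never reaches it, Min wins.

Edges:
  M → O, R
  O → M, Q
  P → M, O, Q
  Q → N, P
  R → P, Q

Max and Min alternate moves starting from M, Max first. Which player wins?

Min

Track states (vertex, player-to-move).
A0 = {(N,Max), (N,Min)}
A1: add {(Q,Max)}.
A2 = A1; e.g. (M,Max) stays out. (M,Max) never enters ⇒ Min avoids the target.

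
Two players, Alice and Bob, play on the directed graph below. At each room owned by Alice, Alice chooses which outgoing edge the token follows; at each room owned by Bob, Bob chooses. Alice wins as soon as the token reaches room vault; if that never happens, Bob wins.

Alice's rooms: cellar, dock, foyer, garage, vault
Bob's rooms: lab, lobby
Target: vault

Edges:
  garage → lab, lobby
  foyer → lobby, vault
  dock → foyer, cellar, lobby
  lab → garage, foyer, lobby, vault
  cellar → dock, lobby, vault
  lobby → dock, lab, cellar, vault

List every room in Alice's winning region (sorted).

A0 = {vault}
A1: add {cellar, foyer} — foyer (Alice) has foyer→vault; cellar (Alice) has cellar→vault.
A2: add {dock} — dock (Alice) has dock→foyer.
A3 = A2; e.g. garage (Alice) has no edge into A2. Fixed point.
Alice's winning region = {cellar, dock, foyer, vault}.

cellar, dock, foyer, vault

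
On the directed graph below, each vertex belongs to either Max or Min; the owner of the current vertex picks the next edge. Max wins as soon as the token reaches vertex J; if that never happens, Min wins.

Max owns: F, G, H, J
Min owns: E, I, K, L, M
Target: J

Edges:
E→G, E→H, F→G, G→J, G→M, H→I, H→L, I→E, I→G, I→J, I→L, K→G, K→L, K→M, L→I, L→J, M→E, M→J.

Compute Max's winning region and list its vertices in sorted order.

A0 = {J}
A1: add {G} — G (Max) has G→J.
A2: add {F} — F (Max) has F→G.
A3 = A2; e.g. E (Min) can still go to H. Fixed point.
Max's winning region = {F, G, J}.

F, G, J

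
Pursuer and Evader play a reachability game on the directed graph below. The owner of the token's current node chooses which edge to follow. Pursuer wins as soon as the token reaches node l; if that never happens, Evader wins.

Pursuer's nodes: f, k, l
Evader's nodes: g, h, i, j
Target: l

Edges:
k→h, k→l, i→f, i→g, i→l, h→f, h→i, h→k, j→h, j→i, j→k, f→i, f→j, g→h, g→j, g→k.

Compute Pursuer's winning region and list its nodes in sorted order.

A0 = {l}
A1: add {k} — k (Pursuer) has k→l.
A2 = A1; e.g. f (Pursuer) has no edge into A1. Fixed point.
Pursuer's winning region = {k, l}.

k, l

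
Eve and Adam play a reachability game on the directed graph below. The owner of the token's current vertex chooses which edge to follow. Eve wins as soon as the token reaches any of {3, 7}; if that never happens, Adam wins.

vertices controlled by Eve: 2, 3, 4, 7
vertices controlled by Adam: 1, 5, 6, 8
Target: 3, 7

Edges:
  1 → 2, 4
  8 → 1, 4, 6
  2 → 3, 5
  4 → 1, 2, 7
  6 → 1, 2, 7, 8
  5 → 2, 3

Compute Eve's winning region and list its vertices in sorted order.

A0 = {3, 7}
A1: add {2, 4} — 2 (Eve) has 2→3; 4 (Eve) has 4→7.
A2: add {1, 5} — 1 (Adam): all of {2, 4} already in; 5 (Adam): all of {2, 3} already in.
A3 = A2; e.g. 6 (Adam) can still go to 8. Fixed point.
Eve's winning region = {1, 2, 3, 4, 5, 7}.

1, 2, 3, 4, 5, 7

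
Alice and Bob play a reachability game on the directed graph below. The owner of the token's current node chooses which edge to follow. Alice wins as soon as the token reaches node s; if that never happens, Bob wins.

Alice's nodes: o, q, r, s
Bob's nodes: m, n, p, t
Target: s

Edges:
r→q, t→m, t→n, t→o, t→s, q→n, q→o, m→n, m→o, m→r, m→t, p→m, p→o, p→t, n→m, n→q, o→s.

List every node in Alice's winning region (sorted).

A0 = {s}
A1: add {o} — o (Alice) has o→s.
A2: add {q} — q (Alice) has q→o.
A3: add {r} — r (Alice) has r→q.
A4 = A3; e.g. m (Bob) can still go to n. Fixed point.
Alice's winning region = {o, q, r, s}.

o, q, r, s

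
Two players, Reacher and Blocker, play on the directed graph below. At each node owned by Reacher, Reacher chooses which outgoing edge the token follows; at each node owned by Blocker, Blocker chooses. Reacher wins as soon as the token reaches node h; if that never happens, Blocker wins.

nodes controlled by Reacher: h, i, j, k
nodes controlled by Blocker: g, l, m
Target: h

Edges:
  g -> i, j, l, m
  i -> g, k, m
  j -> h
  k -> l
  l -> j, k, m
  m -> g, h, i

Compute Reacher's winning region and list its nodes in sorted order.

h, j

A0 = {h}
A1: add {j} — j (Reacher) has j→h.
A2 = A1; e.g. g (Blocker) can still go to i. Fixed point.
Reacher's winning region = {h, j}.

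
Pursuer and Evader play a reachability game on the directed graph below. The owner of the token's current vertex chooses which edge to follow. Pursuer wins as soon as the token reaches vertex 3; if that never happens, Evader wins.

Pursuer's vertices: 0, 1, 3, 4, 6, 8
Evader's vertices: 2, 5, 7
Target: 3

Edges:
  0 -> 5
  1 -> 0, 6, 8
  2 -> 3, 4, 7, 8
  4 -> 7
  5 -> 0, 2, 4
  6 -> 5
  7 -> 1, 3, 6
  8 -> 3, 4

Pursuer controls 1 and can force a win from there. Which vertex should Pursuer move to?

8

A0 = {3}
A1: add {8} — 8 (Pursuer) has 8→3.
A2: add {1} — 1 (Pursuer) has 1→8.
A3 = A2; e.g. 0 (Pursuer) has no edge into A2. Fixed point.
From 1, successor 8 is in the attractor (rank 1); the other successors 0, 6 are not.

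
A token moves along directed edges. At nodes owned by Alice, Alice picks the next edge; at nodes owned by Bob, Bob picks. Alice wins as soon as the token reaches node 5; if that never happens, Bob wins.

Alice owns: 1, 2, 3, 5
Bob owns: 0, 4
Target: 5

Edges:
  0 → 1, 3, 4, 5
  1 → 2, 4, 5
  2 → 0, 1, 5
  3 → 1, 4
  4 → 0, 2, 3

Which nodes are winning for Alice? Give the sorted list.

1, 2, 3, 5

A0 = {5}
A1: add {1, 2} — 1 (Alice) has 1→5; 2 (Alice) has 2→5.
A2: add {3} — 3 (Alice) has 3→1.
A3 = A2; e.g. 0 (Bob) can still go to 4. Fixed point.
Alice's winning region = {1, 2, 3, 5}.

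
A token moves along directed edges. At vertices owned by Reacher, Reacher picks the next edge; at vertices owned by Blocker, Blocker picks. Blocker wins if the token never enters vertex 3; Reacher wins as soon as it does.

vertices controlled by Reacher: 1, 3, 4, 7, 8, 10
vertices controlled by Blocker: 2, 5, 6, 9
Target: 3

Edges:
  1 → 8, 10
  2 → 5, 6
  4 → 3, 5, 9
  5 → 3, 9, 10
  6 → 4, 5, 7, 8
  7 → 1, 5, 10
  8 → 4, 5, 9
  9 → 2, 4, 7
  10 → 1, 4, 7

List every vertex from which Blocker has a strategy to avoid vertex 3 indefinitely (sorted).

A0 = {3}
A1: add {4} — 4 (Reacher) has 4→3.
A2: add {8, 10} — 8 (Reacher) has 8→4; 10 (Reacher) has 10→4.
A3: add {1, 7} — 1 (Reacher) has 1→8; 7 (Reacher) has 7→10.
A4 = A3; e.g. 2 (Blocker) can still go to 5. Fixed point.
Reacher's attractor = {1, 3, 4, 7, 8, 10}; Blocker avoids the target exactly from the complement.

2, 5, 6, 9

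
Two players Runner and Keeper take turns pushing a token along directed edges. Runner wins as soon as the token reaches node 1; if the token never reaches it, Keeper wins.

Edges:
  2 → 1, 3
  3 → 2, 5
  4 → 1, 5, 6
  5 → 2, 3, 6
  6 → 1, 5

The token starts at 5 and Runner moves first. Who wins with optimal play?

Keeper

Track states (vertex, player-to-move).
A0 = {(1,Runner), (1,Keeper)}
A1: add {(2,Runner), (4,Runner), (6,Runner)}.
A2 = A1; e.g. (2,Keeper) stays out. (5,Runner) never enters ⇒ Keeper avoids the target.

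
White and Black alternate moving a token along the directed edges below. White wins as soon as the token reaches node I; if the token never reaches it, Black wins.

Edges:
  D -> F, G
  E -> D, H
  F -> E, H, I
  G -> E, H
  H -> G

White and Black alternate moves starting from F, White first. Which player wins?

Track states (vertex, player-to-move).
A0 = {(I,White), (I,Black)}
A1: add {(F,White)}.
(F,White) ∈ A1 ⇒ White forces the target.

White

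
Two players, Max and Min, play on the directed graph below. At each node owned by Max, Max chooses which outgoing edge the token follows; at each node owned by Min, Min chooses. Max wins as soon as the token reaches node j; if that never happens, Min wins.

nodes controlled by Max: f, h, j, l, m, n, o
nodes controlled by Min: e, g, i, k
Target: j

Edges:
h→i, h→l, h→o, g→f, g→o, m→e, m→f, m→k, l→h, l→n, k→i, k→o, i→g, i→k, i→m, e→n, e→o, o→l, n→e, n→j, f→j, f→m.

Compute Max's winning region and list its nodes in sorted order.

e, f, g, h, j, l, m, n, o

A0 = {j}
A1: add {f, n} — f (Max) has f→j; n (Max) has n→j.
A2: add {l, m} — l (Max) has l→n; m (Max) has m→f.
A3: add {h, o} — h (Max) has h→l; o (Max) has o→l.
A4: add {e, g} — e (Min): all of {n, o} already in; g (Min): all of {f, o} already in.
A5 = A4; e.g. i (Min) can still go to k. Fixed point.
Max's winning region = {e, f, g, h, j, l, m, n, o}.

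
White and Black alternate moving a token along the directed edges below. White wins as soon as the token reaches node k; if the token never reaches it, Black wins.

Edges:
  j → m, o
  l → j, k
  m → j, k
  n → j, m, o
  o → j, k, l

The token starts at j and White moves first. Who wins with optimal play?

Black

Track states (vertex, player-to-move).
A0 = {(k,White), (k,Black)}
A1: add {(l,White), (m,White), (o,White)}.
A2: add {(j,Black)}.
A3: add {(n,White)}.
A4 = A3; e.g. (j,White) stays out. (j,White) never enters ⇒ Black avoids the target.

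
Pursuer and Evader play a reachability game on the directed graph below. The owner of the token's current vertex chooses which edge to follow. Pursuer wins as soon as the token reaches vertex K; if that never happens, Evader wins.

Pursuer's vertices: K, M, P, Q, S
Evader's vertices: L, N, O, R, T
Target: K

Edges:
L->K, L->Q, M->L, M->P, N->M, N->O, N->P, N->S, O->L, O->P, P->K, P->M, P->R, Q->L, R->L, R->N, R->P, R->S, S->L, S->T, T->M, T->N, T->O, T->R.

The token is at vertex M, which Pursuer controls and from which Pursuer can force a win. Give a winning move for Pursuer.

P

A0 = {K}
A1: add {P} — P (Pursuer) has P→K.
A2: add {M} — M (Pursuer) has M→P.
A3 = A2; e.g. L (Evader) can still go to Q. Fixed point.
From M, successor P is in the attractor (rank 1); the other successor L is not.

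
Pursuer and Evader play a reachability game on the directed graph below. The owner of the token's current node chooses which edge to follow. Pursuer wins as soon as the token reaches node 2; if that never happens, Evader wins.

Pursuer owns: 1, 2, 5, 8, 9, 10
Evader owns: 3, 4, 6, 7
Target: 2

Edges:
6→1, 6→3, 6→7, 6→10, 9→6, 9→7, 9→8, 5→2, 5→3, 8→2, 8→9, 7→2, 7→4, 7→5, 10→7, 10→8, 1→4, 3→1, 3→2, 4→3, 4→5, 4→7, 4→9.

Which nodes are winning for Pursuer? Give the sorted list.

2, 5, 8, 9, 10

A0 = {2}
A1: add {5, 8} — 5 (Pursuer) has 5→2; 8 (Pursuer) has 8→2.
A2: add {9, 10} — 9 (Pursuer) has 9→8; 10 (Pursuer) has 10→8.
A3 = A2; e.g. 1 (Pursuer) has no edge into A2. Fixed point.
Pursuer's winning region = {2, 5, 8, 9, 10}.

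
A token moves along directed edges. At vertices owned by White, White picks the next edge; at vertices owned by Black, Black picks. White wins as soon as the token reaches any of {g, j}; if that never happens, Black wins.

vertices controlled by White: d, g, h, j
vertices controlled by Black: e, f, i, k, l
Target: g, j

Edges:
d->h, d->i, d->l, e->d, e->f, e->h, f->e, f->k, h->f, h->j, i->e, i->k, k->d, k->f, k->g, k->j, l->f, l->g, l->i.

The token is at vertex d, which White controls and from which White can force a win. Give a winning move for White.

h

A0 = {g, j}
A1: add {h} — h (White) has h→j.
A2: add {d} — d (White) has d→h.
A3 = A2; e.g. e (Black) can still go to f. Fixed point.
From d, successor h is in the attractor (rank 1); the other successors i, l are not.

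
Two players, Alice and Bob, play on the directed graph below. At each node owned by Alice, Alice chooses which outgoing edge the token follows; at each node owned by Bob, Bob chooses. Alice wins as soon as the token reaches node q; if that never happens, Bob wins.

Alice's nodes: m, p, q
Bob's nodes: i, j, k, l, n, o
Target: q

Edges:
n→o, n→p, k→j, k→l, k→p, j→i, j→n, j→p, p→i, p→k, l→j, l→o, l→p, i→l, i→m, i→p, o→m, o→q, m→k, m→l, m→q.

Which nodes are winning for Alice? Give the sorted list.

m, o, q

A0 = {q}
A1: add {m} — m (Alice) has m→q.
A2: add {o} — o (Bob): all of {m, q} already in.
A3 = A2; e.g. i (Bob) can still go to l. Fixed point.
Alice's winning region = {m, o, q}.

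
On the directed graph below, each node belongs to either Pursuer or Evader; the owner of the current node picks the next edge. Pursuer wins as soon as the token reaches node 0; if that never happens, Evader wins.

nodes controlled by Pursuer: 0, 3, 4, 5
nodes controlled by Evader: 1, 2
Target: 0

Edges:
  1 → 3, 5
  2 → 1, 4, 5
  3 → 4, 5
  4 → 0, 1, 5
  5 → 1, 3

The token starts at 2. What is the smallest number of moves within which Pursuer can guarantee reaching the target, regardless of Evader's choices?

A0 = {0}
A1: add {4} — 4 (Pursuer) has 4→0.
A2: add {3} — 3 (Pursuer) has 3→4.
A3: add {5} — 5 (Pursuer) has 5→3.
A4: add {1} — 1 (Evader): all of {3, 5} already in.
A5: add {2} — 2 (Evader): all of {1, 4, 5} already in.
A5 = all vertices. Fixed point.
2 enters the attractor at level 5, so Pursuer can force the target in 5 moves from there.

5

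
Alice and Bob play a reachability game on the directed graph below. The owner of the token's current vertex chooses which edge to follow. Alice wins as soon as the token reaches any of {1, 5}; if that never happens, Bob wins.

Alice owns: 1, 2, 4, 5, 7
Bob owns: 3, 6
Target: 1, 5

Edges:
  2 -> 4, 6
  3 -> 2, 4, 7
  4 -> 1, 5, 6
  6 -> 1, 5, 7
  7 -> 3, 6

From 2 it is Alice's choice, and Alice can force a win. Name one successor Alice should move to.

A0 = {1, 5}
A1: add {4} — 4 (Alice) has 4→1.
A2: add {2} — 2 (Alice) has 2→4.
A3 = A2; e.g. 3 (Bob) can still go to 7. Fixed point.
From 2, successor 4 is in the attractor (rank 1); the other successor 6 is not.

4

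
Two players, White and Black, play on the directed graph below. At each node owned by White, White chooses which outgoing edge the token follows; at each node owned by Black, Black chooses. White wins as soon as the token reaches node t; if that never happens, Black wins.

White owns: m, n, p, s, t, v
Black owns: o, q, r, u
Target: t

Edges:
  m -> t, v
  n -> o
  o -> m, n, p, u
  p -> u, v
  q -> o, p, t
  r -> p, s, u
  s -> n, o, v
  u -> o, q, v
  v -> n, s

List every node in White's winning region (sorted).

A0 = {t}
A1: add {m} — m (White) has m→t.
A2 = A1; e.g. n (White) has no edge into A1. Fixed point.
White's winning region = {m, t}.

m, t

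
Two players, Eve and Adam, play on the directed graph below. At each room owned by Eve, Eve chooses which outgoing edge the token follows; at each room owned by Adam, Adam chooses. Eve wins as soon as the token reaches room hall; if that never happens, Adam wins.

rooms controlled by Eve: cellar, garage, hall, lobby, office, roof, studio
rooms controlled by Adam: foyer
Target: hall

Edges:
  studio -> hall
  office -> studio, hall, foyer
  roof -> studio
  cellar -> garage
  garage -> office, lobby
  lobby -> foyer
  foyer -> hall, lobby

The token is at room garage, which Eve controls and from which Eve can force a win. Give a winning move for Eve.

A0 = {hall}
A1: add {office, studio} — studio (Eve) has studio→hall; office (Eve) has office→hall.
A2: add {garage, roof} — roof (Eve) has roof→studio; garage (Eve) has garage→office.
A3: add {cellar} — cellar (Eve) has cellar→garage.
A4 = A3; e.g. lobby (Eve) has no edge into A3. Fixed point.
From garage, successor office is in the attractor (rank 1); the other successor lobby is not.

office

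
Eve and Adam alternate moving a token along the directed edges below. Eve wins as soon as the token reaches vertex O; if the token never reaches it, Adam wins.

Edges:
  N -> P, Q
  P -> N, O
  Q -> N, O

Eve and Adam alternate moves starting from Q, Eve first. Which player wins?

Eve

Track states (vertex, player-to-move).
A0 = {(O,Eve), (O,Adam)}
A1: add {(P,Eve), (Q,Eve)}.
(Q,Eve) ∈ A1 ⇒ Eve forces the target.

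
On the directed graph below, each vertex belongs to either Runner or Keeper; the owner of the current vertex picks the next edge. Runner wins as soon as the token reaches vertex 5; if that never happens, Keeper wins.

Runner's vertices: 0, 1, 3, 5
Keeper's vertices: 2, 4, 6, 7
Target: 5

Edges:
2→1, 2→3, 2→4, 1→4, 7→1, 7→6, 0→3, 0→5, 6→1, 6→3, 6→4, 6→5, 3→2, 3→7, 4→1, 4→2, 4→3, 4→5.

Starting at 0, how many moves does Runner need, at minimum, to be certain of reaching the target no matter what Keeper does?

A0 = {5}
A1: add {0} — 0 (Runner) has 0→5.
A2 = A1; e.g. 1 (Runner) has no edge into A1. Fixed point.
0 enters the attractor at level 1, so Runner can force the target in 1 move from there.

1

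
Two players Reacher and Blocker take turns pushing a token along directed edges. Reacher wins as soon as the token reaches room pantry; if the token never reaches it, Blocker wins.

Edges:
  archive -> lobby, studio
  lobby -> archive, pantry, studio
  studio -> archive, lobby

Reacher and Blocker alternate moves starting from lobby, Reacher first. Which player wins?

Track states (vertex, player-to-move).
A0 = {(pantry,Reacher), (pantry,Blocker)}
A1: add {(lobby,Reacher)}.
(lobby,Reacher) ∈ A1 ⇒ Reacher forces the target.

Reacher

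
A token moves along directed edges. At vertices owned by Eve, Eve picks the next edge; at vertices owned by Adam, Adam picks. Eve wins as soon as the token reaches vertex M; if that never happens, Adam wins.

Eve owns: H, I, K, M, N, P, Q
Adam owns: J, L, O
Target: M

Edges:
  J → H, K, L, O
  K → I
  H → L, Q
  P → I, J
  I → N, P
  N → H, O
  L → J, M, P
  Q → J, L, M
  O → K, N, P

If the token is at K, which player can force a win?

A0 = {M}
A1: add {Q} — Q (Eve) has Q→M.
A2: add {H} — H (Eve) has H→Q.
A3: add {N} — N (Eve) has N→H.
A4: add {I} — I (Eve) has I→N.
A5: add {K, P} — K (Eve) has K→I; P (Eve) has P→I.
K ∈ A5, so Eve can force the target.

Eve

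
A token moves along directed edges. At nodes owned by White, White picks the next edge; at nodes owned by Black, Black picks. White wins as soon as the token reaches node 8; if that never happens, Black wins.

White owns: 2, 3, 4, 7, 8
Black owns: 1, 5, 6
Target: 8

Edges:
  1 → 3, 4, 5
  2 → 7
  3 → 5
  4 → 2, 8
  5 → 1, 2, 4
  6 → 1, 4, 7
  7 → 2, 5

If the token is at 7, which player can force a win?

Black

A0 = {8}
A1: add {4} — 4 (White) has 4→8.
A2 = A1; e.g. 1 (Black) can still go to 3. Fixed point.
7 never enters the attractor, so Black can avoid the target forever.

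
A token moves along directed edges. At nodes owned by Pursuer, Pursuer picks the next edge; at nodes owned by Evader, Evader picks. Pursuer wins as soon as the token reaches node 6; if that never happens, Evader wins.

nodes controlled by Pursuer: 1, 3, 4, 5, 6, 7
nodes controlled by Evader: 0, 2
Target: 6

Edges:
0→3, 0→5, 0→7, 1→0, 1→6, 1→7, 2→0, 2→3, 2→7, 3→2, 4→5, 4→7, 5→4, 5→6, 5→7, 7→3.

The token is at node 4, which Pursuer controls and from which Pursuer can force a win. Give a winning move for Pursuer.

5

A0 = {6}
A1: add {1, 5} — 1 (Pursuer) has 1→6; 5 (Pursuer) has 5→6.
A2: add {4} — 4 (Pursuer) has 4→5.
A3 = A2; e.g. 0 (Evader) can still go to 3. Fixed point.
From 4, successor 5 is in the attractor (rank 1); the other successor 7 is not.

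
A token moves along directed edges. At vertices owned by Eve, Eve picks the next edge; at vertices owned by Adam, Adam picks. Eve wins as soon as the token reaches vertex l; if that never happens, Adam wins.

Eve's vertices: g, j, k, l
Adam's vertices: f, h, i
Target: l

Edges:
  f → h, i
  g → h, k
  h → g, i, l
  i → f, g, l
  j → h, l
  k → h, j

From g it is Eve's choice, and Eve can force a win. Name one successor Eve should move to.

A0 = {l}
A1: add {j} — j (Eve) has j→l.
A2: add {k} — k (Eve) has k→j.
A3: add {g} — g (Eve) has g→k.
A4 = A3; e.g. f (Adam) can still go to h. Fixed point.
From g, successor k is in the attractor (rank 2); the other successor h is not.

k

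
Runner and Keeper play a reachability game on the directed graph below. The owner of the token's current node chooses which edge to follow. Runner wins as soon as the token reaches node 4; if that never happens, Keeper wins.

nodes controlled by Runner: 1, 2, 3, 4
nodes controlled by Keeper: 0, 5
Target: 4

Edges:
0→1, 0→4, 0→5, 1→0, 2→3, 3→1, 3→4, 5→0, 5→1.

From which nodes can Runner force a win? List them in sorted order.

A0 = {4}
A1: add {3} — 3 (Runner) has 3→4.
A2: add {2} — 2 (Runner) has 2→3.
A3 = A2; e.g. 0 (Keeper) can still go to 1. Fixed point.
Runner's winning region = {2, 3, 4}.

2, 3, 4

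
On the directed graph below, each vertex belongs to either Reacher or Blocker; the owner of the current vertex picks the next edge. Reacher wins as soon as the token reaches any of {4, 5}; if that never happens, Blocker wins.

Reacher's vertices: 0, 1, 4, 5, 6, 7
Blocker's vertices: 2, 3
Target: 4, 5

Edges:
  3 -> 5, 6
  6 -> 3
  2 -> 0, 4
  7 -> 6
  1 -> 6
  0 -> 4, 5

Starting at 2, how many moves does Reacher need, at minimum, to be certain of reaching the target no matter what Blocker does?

A0 = {4, 5}
A1: add {0} — 0 (Reacher) has 0→4.
A2: add {2} — 2 (Blocker): all of {0, 4} already in.
A3 = A2; e.g. 1 (Reacher) has no edge into A2. Fixed point.
2 enters the attractor at level 2, so Reacher can force the target in 2 moves from there.

2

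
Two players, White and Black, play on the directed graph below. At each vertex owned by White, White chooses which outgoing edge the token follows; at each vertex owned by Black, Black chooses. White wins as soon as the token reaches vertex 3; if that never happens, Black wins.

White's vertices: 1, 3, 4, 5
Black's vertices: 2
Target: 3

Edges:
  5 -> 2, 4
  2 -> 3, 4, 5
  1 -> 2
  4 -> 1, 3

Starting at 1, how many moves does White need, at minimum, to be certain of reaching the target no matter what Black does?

A0 = {3}
A1: add {4} — 4 (White) has 4→3.
A2: add {5} — 5 (White) has 5→4.
A3: add {2} — 2 (Black): all of {3, 4, 5} already in.
A4: add {1} — 1 (White) has 1→2.
A4 = all vertices. Fixed point.
1 enters the attractor at level 4, so White can force the target in 4 moves from there.

4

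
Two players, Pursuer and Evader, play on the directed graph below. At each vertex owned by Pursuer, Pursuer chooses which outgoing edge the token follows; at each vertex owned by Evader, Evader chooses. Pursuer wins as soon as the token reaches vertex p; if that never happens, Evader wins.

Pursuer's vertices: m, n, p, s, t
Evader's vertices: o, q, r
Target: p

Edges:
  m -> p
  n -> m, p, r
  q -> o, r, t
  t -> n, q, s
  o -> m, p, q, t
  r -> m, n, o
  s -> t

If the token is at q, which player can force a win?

Evader

A0 = {p}
A1: add {m, n} — m (Pursuer) has m→p; n (Pursuer) has n→p.
A2: add {t} — t (Pursuer) has t→n.
A3: add {s} — s (Pursuer) has s→t.
A4 = A3; e.g. o (Evader) can still go to q. Fixed point.
q never enters the attractor, so Evader can avoid the target forever.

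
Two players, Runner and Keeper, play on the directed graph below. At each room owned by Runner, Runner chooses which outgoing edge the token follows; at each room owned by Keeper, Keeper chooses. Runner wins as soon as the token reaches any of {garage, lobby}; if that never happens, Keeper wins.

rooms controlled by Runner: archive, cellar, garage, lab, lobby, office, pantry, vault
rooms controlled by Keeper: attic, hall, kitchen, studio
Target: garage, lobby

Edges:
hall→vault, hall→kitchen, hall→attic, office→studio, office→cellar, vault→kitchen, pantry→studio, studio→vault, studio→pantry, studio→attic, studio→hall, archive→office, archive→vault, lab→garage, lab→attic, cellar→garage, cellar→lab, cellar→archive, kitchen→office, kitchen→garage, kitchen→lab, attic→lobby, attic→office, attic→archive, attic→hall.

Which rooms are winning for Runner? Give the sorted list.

archive, cellar, garage, kitchen, lab, lobby, office, vault

A0 = {garage, lobby}
A1: add {cellar, lab} — lab (Runner) has lab→garage; cellar (Runner) has cellar→garage.
A2: add {office} — office (Runner) has office→cellar.
A3: add {archive, kitchen} — kitchen (Keeper): all of {office, garage, lab} already in; archive (Runner) has archive→office.
A4: add {vault} — vault (Runner) has vault→kitchen.
A5 = A4; e.g. studio (Keeper) can still go to pantry. Fixed point.
Runner's winning region = {archive, cellar, garage, kitchen, lab, lobby, office, vault}.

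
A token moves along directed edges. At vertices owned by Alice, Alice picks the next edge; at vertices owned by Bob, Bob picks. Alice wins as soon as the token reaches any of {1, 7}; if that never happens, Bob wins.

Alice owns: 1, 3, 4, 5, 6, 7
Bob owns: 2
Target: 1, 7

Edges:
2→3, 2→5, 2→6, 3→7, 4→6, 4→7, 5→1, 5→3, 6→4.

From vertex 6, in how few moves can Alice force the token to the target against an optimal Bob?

2

A0 = {1, 7}
A1: add {3, 4, 5} — 3 (Alice) has 3→7; 4 (Alice) has 4→7; 5 (Alice) has 5→1.
A2: add {6} — 6 (Alice) has 6→4.
6 enters the attractor at level 2, so Alice can force the target in 2 moves from there.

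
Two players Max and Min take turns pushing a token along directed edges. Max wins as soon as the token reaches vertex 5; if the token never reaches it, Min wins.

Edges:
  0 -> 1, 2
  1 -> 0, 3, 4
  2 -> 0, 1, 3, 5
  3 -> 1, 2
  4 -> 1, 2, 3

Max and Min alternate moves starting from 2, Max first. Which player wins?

Track states (vertex, player-to-move).
A0 = {(5,Max), (5,Min)}
A1: add {(2,Max)}.
(2,Max) ∈ A1 ⇒ Max forces the target.

Max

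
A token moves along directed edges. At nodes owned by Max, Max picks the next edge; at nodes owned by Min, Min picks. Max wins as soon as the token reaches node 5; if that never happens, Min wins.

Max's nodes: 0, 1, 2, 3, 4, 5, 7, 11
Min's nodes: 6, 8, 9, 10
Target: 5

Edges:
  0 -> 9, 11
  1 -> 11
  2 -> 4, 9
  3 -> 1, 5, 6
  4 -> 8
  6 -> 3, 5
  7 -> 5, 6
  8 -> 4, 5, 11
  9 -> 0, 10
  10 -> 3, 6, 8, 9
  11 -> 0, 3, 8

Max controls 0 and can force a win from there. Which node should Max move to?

11

A0 = {5}
A1: add {3, 7} — 3 (Max) has 3→5; 7 (Max) has 7→5.
A2: add {6, 11} — 6 (Min): all of {3, 5} already in; 11 (Max) has 11→3.
A3: add {0, 1} — 0 (Max) has 0→11; 1 (Max) has 1→11.
A4 = A3; e.g. 2 (Max) has no edge into A3. Fixed point.
From 0, successor 11 is in the attractor (rank 2); the other successor 9 is not.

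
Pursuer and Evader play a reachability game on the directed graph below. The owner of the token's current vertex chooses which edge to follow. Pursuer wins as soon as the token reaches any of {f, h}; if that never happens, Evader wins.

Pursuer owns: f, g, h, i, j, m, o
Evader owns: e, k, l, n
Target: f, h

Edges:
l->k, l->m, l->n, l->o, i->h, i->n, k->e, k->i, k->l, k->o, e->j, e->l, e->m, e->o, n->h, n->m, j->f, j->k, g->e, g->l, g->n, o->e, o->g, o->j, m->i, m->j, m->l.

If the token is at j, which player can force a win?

A0 = {f, h}
A1: add {i, j} — i (Pursuer) has i→h; j (Pursuer) has j→f.
j ∈ A1, so Pursuer can force the target.

Pursuer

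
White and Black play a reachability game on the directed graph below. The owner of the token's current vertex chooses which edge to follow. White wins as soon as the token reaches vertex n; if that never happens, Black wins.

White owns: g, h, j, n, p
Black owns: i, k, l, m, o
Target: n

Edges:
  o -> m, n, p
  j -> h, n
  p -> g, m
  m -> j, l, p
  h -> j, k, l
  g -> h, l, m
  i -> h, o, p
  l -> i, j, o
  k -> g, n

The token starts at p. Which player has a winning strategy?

White

A0 = {n}
A1: add {j} — j (White) has j→n.
A2: add {h} — h (White) has h→j.
A3: add {g} — g (White) has g→h.
A4: add {k, p} — k (Black): all of {g, n} already in; p (White) has p→g.
A5 = A4; e.g. i (Black) can still go to o. Fixed point.
p ∈ A4, so White can force the target.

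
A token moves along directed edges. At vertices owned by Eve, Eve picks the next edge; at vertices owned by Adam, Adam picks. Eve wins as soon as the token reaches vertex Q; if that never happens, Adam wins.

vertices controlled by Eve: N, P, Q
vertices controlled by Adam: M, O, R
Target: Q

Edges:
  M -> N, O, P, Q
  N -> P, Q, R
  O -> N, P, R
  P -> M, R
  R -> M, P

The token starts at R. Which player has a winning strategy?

Adam

A0 = {Q}
A1: add {N} — N (Eve) has N→Q.
A2 = A1; e.g. M (Adam) can still go to O. Fixed point.
R never enters the attractor, so Adam can avoid the target forever.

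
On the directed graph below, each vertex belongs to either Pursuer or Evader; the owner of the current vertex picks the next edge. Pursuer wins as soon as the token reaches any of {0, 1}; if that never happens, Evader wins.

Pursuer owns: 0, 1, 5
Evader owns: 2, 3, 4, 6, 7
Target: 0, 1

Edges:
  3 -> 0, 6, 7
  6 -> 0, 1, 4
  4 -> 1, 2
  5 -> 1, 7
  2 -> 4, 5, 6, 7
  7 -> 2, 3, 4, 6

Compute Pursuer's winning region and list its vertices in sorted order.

A0 = {0, 1}
A1: add {5} — 5 (Pursuer) has 5→1.
A2 = A1; e.g. 2 (Evader) can still go to 4. Fixed point.
Pursuer's winning region = {0, 1, 5}.

0, 1, 5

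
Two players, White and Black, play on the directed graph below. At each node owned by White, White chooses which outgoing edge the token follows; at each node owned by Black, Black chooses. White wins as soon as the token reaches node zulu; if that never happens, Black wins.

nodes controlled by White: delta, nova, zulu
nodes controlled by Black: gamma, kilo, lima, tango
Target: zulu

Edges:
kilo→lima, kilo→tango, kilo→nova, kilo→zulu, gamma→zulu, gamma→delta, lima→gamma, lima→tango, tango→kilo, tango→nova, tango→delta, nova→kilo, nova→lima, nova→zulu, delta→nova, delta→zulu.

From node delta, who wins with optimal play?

A0 = {zulu}
A1: add {delta, nova} — nova (White) has nova→zulu; delta (White) has delta→zulu.
delta ∈ A1, so White can force the target.

White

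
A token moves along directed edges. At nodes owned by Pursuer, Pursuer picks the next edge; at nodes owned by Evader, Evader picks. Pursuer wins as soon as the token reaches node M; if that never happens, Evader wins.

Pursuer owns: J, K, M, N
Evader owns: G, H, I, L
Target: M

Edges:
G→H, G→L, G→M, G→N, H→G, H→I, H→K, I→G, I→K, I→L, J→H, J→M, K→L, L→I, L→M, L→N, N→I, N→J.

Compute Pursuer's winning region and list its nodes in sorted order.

A0 = {M}
A1: add {J} — J (Pursuer) has J→M.
A2: add {N} — N (Pursuer) has N→J.
A3 = A2; e.g. G (Evader) can still go to H. Fixed point.
Pursuer's winning region = {J, M, N}.

J, M, N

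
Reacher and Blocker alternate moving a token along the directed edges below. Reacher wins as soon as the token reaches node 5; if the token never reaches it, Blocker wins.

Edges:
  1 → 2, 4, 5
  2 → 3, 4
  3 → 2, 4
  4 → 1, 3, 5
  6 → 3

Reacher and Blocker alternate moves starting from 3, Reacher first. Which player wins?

Track states (vertex, player-to-move).
A0 = {(5,Reacher), (5,Blocker)}
A1: add {(1,Reacher), (4,Reacher)}.
A2 = A1; e.g. (1,Blocker) stays out. (3,Reacher) never enters ⇒ Blocker avoids the target.

Blocker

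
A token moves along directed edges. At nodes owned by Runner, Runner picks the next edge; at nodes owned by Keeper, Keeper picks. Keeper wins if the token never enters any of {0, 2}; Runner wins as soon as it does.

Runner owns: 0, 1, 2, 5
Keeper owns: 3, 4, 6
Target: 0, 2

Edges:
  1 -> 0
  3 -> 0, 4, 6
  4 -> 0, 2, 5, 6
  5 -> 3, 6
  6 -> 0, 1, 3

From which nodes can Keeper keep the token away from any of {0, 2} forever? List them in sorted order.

3, 4, 5, 6

A0 = {0, 2}
A1: add {1} — 1 (Runner) has 1→0.
A2 = A1; e.g. 3 (Keeper) can still go to 4. Fixed point.
Runner's attractor = {0, 1, 2}; Keeper avoids the target exactly from the complement.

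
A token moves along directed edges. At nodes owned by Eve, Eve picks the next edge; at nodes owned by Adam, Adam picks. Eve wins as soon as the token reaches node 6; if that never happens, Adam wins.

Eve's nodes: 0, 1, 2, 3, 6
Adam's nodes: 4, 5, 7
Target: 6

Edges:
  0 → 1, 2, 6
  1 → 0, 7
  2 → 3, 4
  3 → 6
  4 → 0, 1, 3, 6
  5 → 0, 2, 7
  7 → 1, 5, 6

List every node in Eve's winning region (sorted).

A0 = {6}
A1: add {0, 3} — 0 (Eve) has 0→6; 3 (Eve) has 3→6.
A2: add {1, 2} — 1 (Eve) has 1→0; 2 (Eve) has 2→3.
A3: add {4} — 4 (Adam): all of {0, 1, 3, 6} already in.
A4 = A3; e.g. 5 (Adam) can still go to 7. Fixed point.
Eve's winning region = {0, 1, 2, 3, 4, 6}.

0, 1, 2, 3, 4, 6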